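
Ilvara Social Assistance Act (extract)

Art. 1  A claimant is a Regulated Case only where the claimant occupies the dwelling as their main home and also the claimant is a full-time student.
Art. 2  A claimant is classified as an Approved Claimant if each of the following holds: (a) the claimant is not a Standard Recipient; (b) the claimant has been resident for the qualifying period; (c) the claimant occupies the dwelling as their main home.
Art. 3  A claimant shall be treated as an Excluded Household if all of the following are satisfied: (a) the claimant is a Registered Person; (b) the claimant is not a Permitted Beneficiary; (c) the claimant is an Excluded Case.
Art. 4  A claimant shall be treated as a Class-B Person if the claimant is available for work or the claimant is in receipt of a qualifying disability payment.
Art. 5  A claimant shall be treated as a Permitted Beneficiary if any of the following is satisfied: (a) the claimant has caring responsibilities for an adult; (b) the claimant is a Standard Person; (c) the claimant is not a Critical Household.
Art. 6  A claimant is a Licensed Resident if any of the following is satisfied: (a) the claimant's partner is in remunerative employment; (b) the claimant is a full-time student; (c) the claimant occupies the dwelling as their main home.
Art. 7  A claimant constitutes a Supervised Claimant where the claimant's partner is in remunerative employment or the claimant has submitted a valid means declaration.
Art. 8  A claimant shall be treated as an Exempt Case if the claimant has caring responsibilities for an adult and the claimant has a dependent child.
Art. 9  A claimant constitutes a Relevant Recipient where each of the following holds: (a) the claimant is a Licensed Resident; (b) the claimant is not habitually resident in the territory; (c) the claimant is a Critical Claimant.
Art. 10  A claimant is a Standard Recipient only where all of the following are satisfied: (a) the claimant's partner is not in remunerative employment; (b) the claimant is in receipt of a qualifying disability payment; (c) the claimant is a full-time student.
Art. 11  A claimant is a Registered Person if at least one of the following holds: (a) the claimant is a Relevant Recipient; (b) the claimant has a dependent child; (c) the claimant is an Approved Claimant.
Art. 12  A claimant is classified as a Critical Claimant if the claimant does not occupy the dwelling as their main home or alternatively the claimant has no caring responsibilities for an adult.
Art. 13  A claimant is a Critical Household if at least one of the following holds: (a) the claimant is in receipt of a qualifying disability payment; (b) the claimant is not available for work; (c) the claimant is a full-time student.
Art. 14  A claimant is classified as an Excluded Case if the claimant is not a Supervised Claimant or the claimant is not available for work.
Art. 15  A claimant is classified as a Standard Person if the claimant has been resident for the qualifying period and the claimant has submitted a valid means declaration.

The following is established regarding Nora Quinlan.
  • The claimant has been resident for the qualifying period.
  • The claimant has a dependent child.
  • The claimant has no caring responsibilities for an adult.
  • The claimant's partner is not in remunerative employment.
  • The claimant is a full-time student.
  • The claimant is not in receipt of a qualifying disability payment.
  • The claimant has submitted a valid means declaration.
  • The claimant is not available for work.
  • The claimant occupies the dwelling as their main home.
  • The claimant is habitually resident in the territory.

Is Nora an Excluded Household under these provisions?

No

article 6 — Licensed Resident: [the claimant's partner is in remunerative employment? no] OR [the claimant is a full-time student? yes] OR [the claimant occupies the dwelling as their main home? yes] → satisfied.
article 12 — Critical Claimant: [the claimant does not occupy the dwelling as their main home? no] OR [the claimant has no caring responsibilities for an adult? yes] → satisfied.
article 9 — Relevant Recipient: [Licensed Resident (article 6)? yes] AND [the claimant is not habitually resident in the territory? no] AND [Critical Claimant (article 12)? yes] → not satisfied.
article 10 — Standard Recipient: [the claimant's partner is not in remunerative employment? yes] AND [the claimant is in receipt of a qualifying disability payment? no] AND [the claimant is a full-time student? yes] → not satisfied.
article 2 — Approved Claimant: [not a Standard Recipient (article 10)? yes] AND [the claimant has been resident for the qualifying period? yes] AND [the claimant occupies the dwelling as their main home? yes] → satisfied.
article 11 — Registered Person: [Relevant Recipient (article 9)? no] OR [the claimant has a dependent child? yes] OR [Approved Claimant (article 2)? yes] → satisfied.
article 15 — Standard Person: [the claimant has been resident for the qualifying period? yes] AND [the claimant has submitted a valid means declaration? yes] → satisfied.
article 13 — Critical Household: [the claimant is in receipt of a qualifying disability payment? no] OR [the claimant is not available for work? yes] OR [the claimant is a full-time student? yes] → satisfied.
article 5 — Permitted Beneficiary: [the claimant has caring responsibilities for an adult? no] OR [Standard Person (article 15)? yes] OR [not a Critical Household (article 13)? no] → satisfied.
article 7 — Supervised Claimant: [the claimant's partner is in remunerative employment? no] OR [the claimant has submitted a valid means declaration? yes] → satisfied.
article 14 — Excluded Case: [not a Supervised Claimant (article 7)? no] OR [the claimant is not available for work? yes] → satisfied.
article 3 — Excluded Household: [Registered Person (article 11)? yes] AND [not a Permitted Beneficiary (article 5)? no] AND [Excluded Case (article 14)? yes] → not satisfied.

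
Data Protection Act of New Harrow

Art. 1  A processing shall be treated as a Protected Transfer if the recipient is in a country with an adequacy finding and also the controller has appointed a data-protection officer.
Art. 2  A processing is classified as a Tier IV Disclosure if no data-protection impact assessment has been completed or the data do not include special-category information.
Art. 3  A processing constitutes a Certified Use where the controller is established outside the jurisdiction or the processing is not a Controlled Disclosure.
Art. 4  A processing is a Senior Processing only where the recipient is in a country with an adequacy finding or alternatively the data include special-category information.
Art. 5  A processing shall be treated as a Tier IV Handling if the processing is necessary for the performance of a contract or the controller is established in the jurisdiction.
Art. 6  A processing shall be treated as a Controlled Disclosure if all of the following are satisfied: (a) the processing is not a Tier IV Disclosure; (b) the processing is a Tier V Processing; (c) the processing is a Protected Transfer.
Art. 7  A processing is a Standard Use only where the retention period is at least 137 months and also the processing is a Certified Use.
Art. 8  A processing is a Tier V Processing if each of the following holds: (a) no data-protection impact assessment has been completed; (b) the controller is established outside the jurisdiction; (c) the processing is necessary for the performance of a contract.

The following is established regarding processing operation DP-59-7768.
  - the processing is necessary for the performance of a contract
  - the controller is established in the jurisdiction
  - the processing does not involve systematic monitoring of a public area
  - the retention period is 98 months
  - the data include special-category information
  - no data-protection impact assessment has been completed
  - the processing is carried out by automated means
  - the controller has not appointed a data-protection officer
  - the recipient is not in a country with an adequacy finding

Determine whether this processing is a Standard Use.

article 2 — Tier IV Disclosure: [no data-protection impact assessment has been completed? yes] OR [the data do not include special-category information? no] → satisfied.
article 8 — Tier V Processing: [no data-protection impact assessment has been completed? yes] AND [the controller is established outside the jurisdiction? no] AND [the processing is necessary for the performance of a contract? yes] → not satisfied.
article 1 — Protected Transfer: [the recipient is in a country with an adequacy finding? no] AND [the controller has appointed a data-protection officer? no] → not satisfied.
article 6 — Controlled Disclosure: [not a Tier IV Disclosure (article 2)? no] AND [Tier V Processing (article 8)? no] AND [Protected Transfer (article 1)? no] → not satisfied.
article 3 — Certified Use: [the controller is established outside the jurisdiction? no] OR [not a Controlled Disclosure (article 6)? yes] → satisfied.
article 7 — Standard Use: [retention period: 98 months ≥ 137 months? no] AND [Certified Use (article 3)? yes] → not satisfied.

No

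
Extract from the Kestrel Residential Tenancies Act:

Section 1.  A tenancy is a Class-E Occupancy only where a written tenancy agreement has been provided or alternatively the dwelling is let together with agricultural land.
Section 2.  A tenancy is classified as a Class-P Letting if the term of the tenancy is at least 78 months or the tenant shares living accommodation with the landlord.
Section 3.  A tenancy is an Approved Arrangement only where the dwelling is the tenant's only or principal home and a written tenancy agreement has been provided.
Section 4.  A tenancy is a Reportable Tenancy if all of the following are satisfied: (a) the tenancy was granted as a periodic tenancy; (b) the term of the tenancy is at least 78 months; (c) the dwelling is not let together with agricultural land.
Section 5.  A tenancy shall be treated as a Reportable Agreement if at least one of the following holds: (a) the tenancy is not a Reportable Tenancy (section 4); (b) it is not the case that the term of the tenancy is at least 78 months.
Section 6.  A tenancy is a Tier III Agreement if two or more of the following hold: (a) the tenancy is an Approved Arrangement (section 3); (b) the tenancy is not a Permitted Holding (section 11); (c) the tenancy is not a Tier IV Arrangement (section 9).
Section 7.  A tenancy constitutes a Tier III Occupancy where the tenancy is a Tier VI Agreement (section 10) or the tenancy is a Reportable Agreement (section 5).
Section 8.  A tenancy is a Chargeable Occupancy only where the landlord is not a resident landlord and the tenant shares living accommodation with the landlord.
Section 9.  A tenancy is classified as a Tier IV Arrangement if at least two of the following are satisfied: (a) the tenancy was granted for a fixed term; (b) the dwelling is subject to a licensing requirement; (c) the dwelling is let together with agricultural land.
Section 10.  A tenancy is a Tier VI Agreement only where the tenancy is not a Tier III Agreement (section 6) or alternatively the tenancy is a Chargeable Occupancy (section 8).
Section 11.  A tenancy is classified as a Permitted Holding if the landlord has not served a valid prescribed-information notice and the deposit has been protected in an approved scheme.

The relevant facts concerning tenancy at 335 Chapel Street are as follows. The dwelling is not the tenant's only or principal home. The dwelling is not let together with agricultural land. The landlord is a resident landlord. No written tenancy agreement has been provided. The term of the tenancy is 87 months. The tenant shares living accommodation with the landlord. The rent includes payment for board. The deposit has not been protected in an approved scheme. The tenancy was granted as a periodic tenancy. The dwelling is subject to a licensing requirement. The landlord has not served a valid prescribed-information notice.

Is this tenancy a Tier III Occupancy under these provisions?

No

section 3 — Approved Arrangement: [the dwelling is the tenant's only or principal home? no] AND [a written tenancy agreement has been provided? no] → not satisfied.
section 11 — Permitted Holding: [the landlord has not served a valid prescribed-information notice? yes] AND [the deposit has been protected in an approved scheme? no] → not satisfied.
section 9 — Tier IV Arrangement: the tenancy was granted for a fixed term? no; the dwelling is subject to a licensing requirement? yes; the dwelling is let together with agricultural land? no — 1 of 3 hold (need ≥2) → not satisfied.
section 6 — Tier III Agreement: Approved Arrangement (section 3)? no; not a Permitted Holding (section 11)? yes; not a Tier IV Arrangement (section 9)? yes — 2 of 3 hold (need ≥2) → satisfied.
section 8 — Chargeable Occupancy: [the landlord is not a resident landlord? no] AND [the tenant shares living accommodation with the landlord? yes] → not satisfied.
section 10 — Tier VI Agreement: [not a Tier III Agreement (section 6)? no] OR [Chargeable Occupancy (section 8)? no] → not satisfied.
section 4 — Reportable Tenancy: [the tenancy was granted as a periodic tenancy? yes] AND [term of the tenancy: 87 months ≥ 78 months? yes] AND [the dwelling is not let together with agricultural land? yes] → satisfied.
section 5 — Reportable Agreement: [not a Reportable Tenancy (section 4)? no] OR [term of the tenancy: 87 months ≥ 78 months? yes, so negated condition no] → not satisfied.
section 7 — Tier III Occupancy: [Tier VI Agreement (section 10)? no] OR [Reportable Agreement (section 5)? no] → not satisfied.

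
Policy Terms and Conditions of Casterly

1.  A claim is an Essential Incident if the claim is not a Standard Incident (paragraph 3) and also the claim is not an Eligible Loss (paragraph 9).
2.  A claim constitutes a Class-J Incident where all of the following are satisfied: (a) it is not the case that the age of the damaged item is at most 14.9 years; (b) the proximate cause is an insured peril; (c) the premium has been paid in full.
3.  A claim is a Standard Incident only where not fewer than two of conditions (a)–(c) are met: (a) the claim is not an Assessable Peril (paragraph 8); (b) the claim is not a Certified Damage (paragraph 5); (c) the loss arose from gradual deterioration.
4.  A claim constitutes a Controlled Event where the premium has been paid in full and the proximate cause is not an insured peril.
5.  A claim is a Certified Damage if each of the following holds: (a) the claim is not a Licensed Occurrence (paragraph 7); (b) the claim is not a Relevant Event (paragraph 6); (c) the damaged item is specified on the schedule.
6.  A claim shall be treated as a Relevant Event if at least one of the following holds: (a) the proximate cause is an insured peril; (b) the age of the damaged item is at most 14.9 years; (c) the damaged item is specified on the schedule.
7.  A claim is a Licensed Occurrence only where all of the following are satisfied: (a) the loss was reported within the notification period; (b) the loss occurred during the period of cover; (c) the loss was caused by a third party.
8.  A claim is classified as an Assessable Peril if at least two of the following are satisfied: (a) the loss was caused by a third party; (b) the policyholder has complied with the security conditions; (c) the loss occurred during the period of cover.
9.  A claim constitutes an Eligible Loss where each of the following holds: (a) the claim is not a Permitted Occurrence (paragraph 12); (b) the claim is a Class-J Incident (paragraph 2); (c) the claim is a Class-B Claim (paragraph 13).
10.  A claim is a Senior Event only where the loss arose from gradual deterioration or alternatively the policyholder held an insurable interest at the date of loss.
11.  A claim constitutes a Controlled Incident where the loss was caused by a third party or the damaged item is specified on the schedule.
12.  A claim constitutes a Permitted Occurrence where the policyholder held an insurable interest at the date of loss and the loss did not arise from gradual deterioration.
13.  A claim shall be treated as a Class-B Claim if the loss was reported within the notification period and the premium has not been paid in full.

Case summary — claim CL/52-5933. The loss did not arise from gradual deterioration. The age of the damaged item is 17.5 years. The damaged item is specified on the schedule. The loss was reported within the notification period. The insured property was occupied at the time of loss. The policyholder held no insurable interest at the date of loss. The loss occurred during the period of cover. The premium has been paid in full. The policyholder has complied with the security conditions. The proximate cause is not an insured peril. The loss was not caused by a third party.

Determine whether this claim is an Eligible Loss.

No

paragraph 12 — Permitted Occurrence: [the policyholder held an insurable interest at the date of loss? no] AND [the loss did not arise from gradual deterioration? yes] → not satisfied.
paragraph 2 — Class-J Incident: [age of the damaged item: 17.5 years ≤ 14.9 years? no, so negated condition yes] AND [the proximate cause is an insured peril? no] AND [the premium has been paid in full? yes] → not satisfied.
paragraph 13 — Class-B Claim: [the loss was reported within the notification period? yes] AND [the premium has not been paid in full? no] → not satisfied.
paragraph 9 — Eligible Loss: [not a Permitted Occurrence (paragraph 12)? yes] AND [Class-J Incident (paragraph 2)? no] AND [Class-B Claim (paragraph 13)? no] → not satisfied.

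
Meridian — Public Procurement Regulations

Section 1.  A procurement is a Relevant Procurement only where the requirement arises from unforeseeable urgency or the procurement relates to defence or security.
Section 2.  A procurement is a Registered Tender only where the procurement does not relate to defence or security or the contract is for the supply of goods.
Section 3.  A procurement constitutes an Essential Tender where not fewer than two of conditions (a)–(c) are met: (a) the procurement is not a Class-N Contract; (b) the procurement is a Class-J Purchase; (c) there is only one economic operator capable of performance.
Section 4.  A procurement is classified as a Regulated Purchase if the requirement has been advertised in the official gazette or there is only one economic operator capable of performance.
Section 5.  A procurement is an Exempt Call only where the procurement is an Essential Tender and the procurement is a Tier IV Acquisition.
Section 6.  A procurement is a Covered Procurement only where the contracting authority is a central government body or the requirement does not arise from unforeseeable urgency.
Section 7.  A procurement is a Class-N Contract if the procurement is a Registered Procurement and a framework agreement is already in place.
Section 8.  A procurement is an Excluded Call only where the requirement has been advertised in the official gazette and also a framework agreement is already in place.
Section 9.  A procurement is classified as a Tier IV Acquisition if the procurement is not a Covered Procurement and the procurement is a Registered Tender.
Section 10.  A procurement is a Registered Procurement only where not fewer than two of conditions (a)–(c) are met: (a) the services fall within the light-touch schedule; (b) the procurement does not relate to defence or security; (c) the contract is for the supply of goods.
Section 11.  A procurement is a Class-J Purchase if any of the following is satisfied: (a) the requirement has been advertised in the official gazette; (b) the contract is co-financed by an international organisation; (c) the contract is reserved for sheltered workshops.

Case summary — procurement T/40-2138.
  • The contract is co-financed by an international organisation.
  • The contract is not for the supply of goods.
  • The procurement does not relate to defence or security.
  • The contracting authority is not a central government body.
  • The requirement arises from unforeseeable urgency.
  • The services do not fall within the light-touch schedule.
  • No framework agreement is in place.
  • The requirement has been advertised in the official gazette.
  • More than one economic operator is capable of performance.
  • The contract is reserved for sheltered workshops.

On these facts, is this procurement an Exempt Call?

section 10 — Registered Procurement: the services fall within the light-touch schedule? no; the procurement does not relate to defence or security? yes; the contract is for the supply of goods? no — 1 of 3 hold (need ≥2) → not satisfied.
section 7 — Class-N Contract: [Registered Procurement (section 10)? no] AND [a framework agreement is already in place? no] → not satisfied.
section 11 — Class-J Purchase: [the requirement has been advertised in the official gazette? yes] OR [the contract is co-financed by an international organisation? yes] OR [the contract is reserved for sheltered workshops? yes] → satisfied.
section 3 — Essential Tender: not a Class-N Contract (section 7)? yes; Class-J Purchase (section 11)? yes; there is only one economic operator capable of performance? no — 2 of 3 hold (need ≥2) → satisfied.
section 6 — Covered Procurement: [the contracting authority is a central government body? no] OR [the requirement does not arise from unforeseeable urgency? no] → not satisfied.
section 2 — Registered Tender: [the procurement does not relate to defence or security? yes] OR [the contract is for the supply of goods? no] → satisfied.
section 9 — Tier IV Acquisition: [not a Covered Procurement (section 6)? yes] AND [Registered Tender (section 2)? yes] → satisfied.
section 5 — Exempt Call: [Essential Tender (section 3)? yes] AND [Tier IV Acquisition (section 9)? yes] → satisfied.

Yes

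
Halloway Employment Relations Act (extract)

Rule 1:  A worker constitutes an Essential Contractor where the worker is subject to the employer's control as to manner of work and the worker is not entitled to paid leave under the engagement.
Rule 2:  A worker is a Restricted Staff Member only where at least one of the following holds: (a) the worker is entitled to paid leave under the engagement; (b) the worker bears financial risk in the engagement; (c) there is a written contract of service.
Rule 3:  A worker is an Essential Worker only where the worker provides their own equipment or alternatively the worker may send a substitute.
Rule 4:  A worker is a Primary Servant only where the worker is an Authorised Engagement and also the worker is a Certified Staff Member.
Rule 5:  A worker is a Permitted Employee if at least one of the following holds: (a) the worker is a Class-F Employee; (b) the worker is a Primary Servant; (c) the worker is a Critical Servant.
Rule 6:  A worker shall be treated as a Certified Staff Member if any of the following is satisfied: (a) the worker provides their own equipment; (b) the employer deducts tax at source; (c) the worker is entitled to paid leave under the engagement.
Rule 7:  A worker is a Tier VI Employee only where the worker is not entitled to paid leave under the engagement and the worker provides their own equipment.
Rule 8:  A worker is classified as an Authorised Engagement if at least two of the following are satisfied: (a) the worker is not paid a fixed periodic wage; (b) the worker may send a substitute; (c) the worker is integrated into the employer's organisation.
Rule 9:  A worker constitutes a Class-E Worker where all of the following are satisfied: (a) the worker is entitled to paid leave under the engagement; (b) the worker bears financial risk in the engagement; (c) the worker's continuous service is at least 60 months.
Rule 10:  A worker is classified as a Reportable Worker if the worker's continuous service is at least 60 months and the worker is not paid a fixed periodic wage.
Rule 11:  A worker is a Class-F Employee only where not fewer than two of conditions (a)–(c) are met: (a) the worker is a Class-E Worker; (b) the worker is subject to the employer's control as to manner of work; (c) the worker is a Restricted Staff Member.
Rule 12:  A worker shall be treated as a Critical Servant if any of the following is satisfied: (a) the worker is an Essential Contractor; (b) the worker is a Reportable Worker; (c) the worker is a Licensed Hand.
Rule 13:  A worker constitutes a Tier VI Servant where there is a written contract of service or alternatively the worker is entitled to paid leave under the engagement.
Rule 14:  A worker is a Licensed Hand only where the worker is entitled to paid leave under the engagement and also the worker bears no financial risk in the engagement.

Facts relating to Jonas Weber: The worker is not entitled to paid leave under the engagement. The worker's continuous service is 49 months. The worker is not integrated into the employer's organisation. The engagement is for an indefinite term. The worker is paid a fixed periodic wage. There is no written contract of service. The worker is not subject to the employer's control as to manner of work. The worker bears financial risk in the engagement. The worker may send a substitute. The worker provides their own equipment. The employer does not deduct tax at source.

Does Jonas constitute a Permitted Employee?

rule 9 — Class-E Worker: [the worker is entitled to paid leave under the engagement? no] AND [the worker bears financial risk in the engagement? yes] AND [worker's continuous service: 49 months ≥ 60 months? no] → not satisfied.
rule 2 — Restricted Staff Member: [the worker is entitled to paid leave under the engagement? no] OR [the worker bears financial risk in the engagement? yes] OR [there is a written contract of service? no] → satisfied.
rule 11 — Class-F Employee: Class-E Worker (rule 9)? no; the worker is subject to the employer's control as to manner of work? no; Restricted Staff Member (rule 2)? yes — 1 of 3 hold (need ≥2) → not satisfied.
rule 8 — Authorised Engagement: the worker is not paid a fixed periodic wage? no; the worker may send a substitute? yes; the worker is integrated into the employer's organisation? no — 1 of 3 hold (need ≥2) → not satisfied.
rule 6 — Certified Staff Member: [the worker provides their own equipment? yes] OR [the employer deducts tax at source? no] OR [the worker is entitled to paid leave under the engagement? no] → satisfied.
rule 4 — Primary Servant: [Authorised Engagement (rule 8)? no] AND [Certified Staff Member (rule 6)? yes] → not satisfied.
rule 1 — Essential Contractor: [the worker is subject to the employer's control as to manner of work? no] AND [the worker is not entitled to paid leave under the engagement? yes] → not satisfied.
rule 10 — Reportable Worker: [worker's continuous service: 49 months ≥ 60 months? no] AND [the worker is not paid a fixed periodic wage? no] → not satisfied.
rule 14 — Licensed Hand: [the worker is entitled to paid leave under the engagement? no] AND [the worker bears no financial risk in the engagement? no] → not satisfied.
rule 12 — Critical Servant: [Essential Contractor (rule 1)? no] OR [Reportable Worker (rule 10)? no] OR [Licensed Hand (rule 14)? no] → not satisfied.
rule 5 — Permitted Employee: [Class-F Employee (rule 11)? no] OR [Primary Servant (rule 4)? no] OR [Critical Servant (rule 12)? no] → not satisfied.

No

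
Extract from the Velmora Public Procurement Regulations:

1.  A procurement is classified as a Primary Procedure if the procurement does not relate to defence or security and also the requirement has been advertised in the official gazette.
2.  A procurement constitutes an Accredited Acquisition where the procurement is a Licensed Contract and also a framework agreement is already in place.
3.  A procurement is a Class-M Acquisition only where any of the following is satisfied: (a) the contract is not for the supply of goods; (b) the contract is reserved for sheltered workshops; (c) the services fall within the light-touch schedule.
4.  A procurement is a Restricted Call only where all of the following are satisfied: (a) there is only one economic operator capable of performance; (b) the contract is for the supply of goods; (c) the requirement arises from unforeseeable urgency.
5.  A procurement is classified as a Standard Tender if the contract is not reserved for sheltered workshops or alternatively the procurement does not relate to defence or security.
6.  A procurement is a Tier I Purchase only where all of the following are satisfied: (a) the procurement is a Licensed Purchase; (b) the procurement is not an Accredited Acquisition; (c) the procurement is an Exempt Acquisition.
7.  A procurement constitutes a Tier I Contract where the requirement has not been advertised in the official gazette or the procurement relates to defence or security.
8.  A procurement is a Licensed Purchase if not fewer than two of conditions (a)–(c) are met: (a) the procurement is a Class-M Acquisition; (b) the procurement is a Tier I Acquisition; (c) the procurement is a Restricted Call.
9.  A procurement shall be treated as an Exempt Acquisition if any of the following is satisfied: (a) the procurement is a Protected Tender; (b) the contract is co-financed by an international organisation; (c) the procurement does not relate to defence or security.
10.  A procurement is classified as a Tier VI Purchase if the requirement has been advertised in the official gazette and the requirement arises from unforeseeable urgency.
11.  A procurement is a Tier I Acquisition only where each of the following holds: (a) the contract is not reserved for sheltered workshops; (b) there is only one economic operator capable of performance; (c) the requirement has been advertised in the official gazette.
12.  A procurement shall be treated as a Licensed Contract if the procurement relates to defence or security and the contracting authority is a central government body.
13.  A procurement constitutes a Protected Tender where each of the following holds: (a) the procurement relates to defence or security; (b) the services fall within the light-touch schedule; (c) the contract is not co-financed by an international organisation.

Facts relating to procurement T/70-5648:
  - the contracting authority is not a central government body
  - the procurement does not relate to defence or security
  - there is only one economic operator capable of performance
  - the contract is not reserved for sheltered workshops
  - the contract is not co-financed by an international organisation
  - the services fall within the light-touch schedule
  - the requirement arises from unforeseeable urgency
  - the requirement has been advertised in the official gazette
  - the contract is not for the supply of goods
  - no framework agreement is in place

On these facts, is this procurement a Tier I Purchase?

paragraph 3 — Class-M Acquisition: [the contract is not for the supply of goods? yes] OR [the contract is reserved for sheltered workshops? no] OR [the services fall within the light-touch schedule? yes] → satisfied.
paragraph 11 — Tier I Acquisition: [the contract is not reserved for sheltered workshops? yes] AND [there is only one economic operator capable of performance? yes] AND [the requirement has been advertised in the official gazette? yes] → satisfied.
paragraph 4 — Restricted Call: [there is only one economic operator capable of performance? yes] AND [the contract is for the supply of goods? no] AND [the requirement arises from unforeseeable urgency? yes] → not satisfied.
paragraph 8 — Licensed Purchase: Class-M Acquisition (paragraph 3)? yes; Tier I Acquisition (paragraph 11)? yes; Restricted Call (paragraph 4)? no — 2 of 3 hold (need ≥2) → satisfied.
paragraph 12 — Licensed Contract: [the procurement relates to defence or security? no] AND [the contracting authority is a central government body? no] → not satisfied.
paragraph 2 — Accredited Acquisition: [Licensed Contract (paragraph 12)? no] AND [a framework agreement is already in place? no] → not satisfied.
paragraph 13 — Protected Tender: [the procurement relates to defence or security? no] AND [the services fall within the light-touch schedule? yes] AND [the contract is not co-financed by an international organisation? yes] → not satisfied.
paragraph 9 — Exempt Acquisition: [Protected Tender (paragraph 13)? no] OR [the contract is co-financed by an international organisation? no] OR [the procurement does not relate to defence or security? yes] → satisfied.
paragraph 6 — Tier I Purchase: [Licensed Purchase (paragraph 8)? yes] AND [not an Accredited Acquisition (paragraph 2)? yes] AND [Exempt Acquisition (paragraph 9)? yes] → satisfied.

Yes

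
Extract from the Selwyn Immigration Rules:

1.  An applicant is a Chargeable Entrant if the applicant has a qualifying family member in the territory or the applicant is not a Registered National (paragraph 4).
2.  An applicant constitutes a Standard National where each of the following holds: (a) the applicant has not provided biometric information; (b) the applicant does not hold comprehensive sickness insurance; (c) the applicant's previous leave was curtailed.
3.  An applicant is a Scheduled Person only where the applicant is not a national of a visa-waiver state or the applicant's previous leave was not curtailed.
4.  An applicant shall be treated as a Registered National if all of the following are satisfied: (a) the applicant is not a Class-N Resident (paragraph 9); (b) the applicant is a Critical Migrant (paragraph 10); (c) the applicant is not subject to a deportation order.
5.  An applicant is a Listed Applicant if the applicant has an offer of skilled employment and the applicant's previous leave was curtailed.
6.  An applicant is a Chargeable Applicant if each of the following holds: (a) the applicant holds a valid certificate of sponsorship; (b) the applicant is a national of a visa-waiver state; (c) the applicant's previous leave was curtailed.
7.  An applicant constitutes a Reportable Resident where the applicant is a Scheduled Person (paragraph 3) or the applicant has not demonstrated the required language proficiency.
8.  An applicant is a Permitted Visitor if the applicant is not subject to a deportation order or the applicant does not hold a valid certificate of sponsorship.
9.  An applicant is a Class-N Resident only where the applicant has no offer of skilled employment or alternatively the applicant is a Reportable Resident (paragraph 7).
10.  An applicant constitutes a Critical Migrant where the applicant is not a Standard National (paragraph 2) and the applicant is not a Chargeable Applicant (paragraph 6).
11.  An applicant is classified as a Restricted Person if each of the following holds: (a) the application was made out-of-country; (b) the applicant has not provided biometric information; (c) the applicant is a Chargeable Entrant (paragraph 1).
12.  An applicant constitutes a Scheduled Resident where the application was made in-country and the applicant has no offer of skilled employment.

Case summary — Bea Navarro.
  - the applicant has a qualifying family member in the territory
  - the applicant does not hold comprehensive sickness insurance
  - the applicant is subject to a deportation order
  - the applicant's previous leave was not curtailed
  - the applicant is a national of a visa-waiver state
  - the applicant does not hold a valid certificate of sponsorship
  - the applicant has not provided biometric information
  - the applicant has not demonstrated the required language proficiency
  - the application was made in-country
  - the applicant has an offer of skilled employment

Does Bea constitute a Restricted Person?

paragraph 3 — Scheduled Person: [the applicant is not a national of a visa-waiver state? no] OR [the applicant's previous leave was not curtailed? yes] → satisfied.
paragraph 7 — Reportable Resident: [Scheduled Person (paragraph 3)? yes] OR [the applicant has not demonstrated the required language proficiency? yes] → satisfied.
paragraph 9 — Class-N Resident: [the applicant has no offer of skilled employment? no] OR [Reportable Resident (paragraph 7)? yes] → satisfied.
paragraph 2 — Standard National: [the applicant has not provided biometric information? yes] AND [the applicant does not hold comprehensive sickness insurance? yes] AND [the applicant's previous leave was curtailed? no] → not satisfied.
paragraph 6 — Chargeable Applicant: [the applicant holds a valid certificate of sponsorship? no] AND [the applicant is a national of a visa-waiver state? yes] AND [the applicant's previous leave was curtailed? no] → not satisfied.
paragraph 10 — Critical Migrant: [not a Standard National (paragraph 2)? yes] AND [not a Chargeable Applicant (paragraph 6)? yes] → satisfied.
paragraph 4 — Registered National: [not a Class-N Resident (paragraph 9)? no] AND [Critical Migrant (paragraph 10)? yes] AND [the applicant is not subject to a deportation order? no] → not satisfied.
paragraph 1 — Chargeable Entrant: [the applicant has a qualifying family member in the territory? yes] OR [not a Registered National (paragraph 4)? yes] → satisfied.
paragraph 11 — Restricted Person: [the application was made out-of-country? no] AND [the applicant has not provided biometric information? yes] AND [Chargeable Entrant (paragraph 1)? yes] → not satisfied.

No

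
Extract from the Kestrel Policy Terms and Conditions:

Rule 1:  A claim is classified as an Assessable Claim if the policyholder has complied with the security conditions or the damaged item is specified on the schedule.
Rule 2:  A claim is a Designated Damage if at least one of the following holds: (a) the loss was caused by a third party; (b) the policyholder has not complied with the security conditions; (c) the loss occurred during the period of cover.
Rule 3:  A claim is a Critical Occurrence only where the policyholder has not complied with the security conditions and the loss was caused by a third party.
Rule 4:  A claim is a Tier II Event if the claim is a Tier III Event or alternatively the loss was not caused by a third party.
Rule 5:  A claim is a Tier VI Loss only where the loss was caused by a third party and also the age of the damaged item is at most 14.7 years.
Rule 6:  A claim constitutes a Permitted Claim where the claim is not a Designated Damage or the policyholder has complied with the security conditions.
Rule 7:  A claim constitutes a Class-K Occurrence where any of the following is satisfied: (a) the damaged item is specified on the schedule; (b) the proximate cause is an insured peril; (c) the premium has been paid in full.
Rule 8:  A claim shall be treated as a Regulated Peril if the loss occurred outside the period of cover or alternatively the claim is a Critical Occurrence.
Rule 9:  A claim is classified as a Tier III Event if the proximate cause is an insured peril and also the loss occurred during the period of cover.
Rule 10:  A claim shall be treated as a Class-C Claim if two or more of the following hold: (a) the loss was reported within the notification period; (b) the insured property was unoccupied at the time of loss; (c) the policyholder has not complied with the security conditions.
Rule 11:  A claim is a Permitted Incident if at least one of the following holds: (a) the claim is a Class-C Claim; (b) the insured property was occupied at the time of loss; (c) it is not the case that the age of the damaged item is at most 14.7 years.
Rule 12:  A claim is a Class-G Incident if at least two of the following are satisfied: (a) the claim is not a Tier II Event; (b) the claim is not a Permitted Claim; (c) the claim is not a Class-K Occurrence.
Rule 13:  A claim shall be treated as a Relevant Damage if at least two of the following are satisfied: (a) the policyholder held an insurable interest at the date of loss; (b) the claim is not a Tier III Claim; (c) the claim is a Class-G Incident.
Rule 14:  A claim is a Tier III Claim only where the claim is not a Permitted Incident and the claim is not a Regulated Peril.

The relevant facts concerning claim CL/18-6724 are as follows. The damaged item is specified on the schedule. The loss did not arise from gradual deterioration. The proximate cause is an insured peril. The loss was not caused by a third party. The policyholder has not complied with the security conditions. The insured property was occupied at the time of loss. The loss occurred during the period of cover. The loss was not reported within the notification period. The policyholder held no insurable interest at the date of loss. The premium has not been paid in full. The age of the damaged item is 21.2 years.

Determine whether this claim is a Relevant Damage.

No

Under rule 10: the loss was reported within the notification period? no; the insured property was unoccupied at the time of loss? no; the policyholder has not complied with the security conditions? yes — 1 of 3 hold (need ≥2) → not satisfied.
Under rule 11: Class-C Claim (rule 10)? no; or the insured property was occupied at the time of loss? yes; or age of the damaged item: 21.2 years ≤ 14.7 years? no, so negated condition yes. So the claim is a Permitted Incident.
Under rule 3: the policyholder has not complied with the security conditions? yes; and the loss was caused by a third party? no. So the claim is not a Critical Occurrence.
Under rule 8: the loss occurred outside the period of cover? no; or Critical Occurrence (rule 3)? no. So the claim is not a Regulated Peril.
Under rule 14: not a Permitted Incident (rule 11)? no; and not a Regulated Peril (rule 8)? yes. So the claim is not a Tier III Claim.
Under rule 9: the proximate cause is an insured peril? yes; and the loss occurred during the period of cover? yes. So the claim is a Tier III Event.
Under rule 4: Tier III Event (rule 9)? yes; or the loss was not caused by a third party? yes. So the claim is a Tier II Event.
Under rule 2: the loss was caused by a third party? no; or the policyholder has not complied with the security conditions? yes; or the loss occurred during the period of cover? yes. So the claim is a Designated Damage.
Under rule 6: not a Designated Damage (rule 2)? no; or the policyholder has complied with the security conditions? no. So the claim is not a Permitted Claim.
Under rule 7: the damaged item is specified on the schedule? yes; or the proximate cause is an insured peril? yes; or the premium has been paid in full? no. So the claim is a Class-K Occurrence.
Under rule 12: not a Tier II Event (rule 4)? no; not a Permitted Claim (rule 6)? yes; not a Class-K Occurrence (rule 7)? no — 1 of 3 hold (need ≥2) → not satisfied.
Under rule 13: the policyholder held an insurable interest at the date of loss? no; not a Tier III Claim (rule 14)? yes; Class-G Incident (rule 12)? no — 1 of 3 hold (need ≥2) → not satisfied.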